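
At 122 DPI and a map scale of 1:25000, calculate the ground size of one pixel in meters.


pixel_cm = 2.54 / 122 ≈ 0.02082 cm
ground = pixel_cm * 25000 / 100 = 2.54 * 25000 / (122 * 100) = 63500 / 12200 ≈ 5.2 m

5.2 m


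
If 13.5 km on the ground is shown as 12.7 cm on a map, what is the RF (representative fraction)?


ground = 13.5 km = 1350000 cm; RF denominator = ground / map = 1350000 / 12.7 ≈ 106299; RF = 1:106299

1:106299


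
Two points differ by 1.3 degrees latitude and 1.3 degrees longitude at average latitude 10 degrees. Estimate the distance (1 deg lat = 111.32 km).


dlat_km = 1.3 * 111.32 = 144.716
dlon_km = 1.3 * 111.32 * cos(10) ≈ 142.517
dist = sqrt(144.716^2 + 142.517^2) ≈ 203.1 km

203.1 km


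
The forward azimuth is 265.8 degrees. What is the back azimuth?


back azimuth = (265.8 + 180) mod 360 = 85.8 degrees

85.8 degrees


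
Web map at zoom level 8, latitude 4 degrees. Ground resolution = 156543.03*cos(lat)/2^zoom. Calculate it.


res = 156543.03 * cos(4) / 2^8 = 156543.03 * 0.99756405 / 256 = 610.01 m/pixel

610.01 m/pixel


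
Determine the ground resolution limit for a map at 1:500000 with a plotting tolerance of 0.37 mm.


ground = 0.37 mm * 500000 / 1000 = 185.0 m

185.0 m


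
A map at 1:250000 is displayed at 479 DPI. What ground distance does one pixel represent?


pixel_cm = 2.54 / 479 ≈ 0.005303 cm
ground = pixel_cm * 250000 / 100 = 2.54 * 250000 / (479 * 100) = 635000 / 47900 ≈ 13.26 m

13.26 m


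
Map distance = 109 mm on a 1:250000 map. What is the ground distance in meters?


ground = 109 mm * 250000 / 1000 = 27250.0 m

27250.0 m


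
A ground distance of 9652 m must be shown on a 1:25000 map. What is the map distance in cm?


map_cm = 9652 * 100 / 25000 = 38.608 cm ≈ 38.61 cm

38.61 cm


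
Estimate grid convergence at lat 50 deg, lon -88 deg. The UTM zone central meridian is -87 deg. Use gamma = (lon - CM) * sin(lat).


gamma = (-88 - -87) * sin(50) = -1 * 0.766044 = -0.766 degrees

-0.766 degrees


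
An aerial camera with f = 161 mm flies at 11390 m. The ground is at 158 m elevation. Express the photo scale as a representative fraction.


scale = f / (H - h) = 161 mm / 11232 m = 161 / 11232000 = 1:69764

1:69764


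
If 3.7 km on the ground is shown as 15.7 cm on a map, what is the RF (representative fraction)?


ground = 3.7 km = 370000 cm; RF denominator = ground / map = 370000 / 15.7 ≈ 23567; RF = 1:23567

1:23567


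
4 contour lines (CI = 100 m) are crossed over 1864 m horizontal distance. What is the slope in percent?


elevation change = 4 * 100 = 400 m
slope = 400 / 1864 * 100 = 21.5%

21.5%


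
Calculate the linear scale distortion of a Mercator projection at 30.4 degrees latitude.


SF = 1 / cos(30.4) = 1 / 0.862514 = 1.159

1.159


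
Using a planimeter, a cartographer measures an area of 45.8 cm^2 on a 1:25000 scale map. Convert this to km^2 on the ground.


ground_area = 45.8 * (25000/100)^2 = 2862500.0 m^2 = 2.8625 km^2 ≈ 2.863 km^2

2.863 km^2


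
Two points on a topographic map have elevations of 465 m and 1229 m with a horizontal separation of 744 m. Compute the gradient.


gradient = (1229 - 465) / 744 = 764 / 744 = 1.0269

1.0269


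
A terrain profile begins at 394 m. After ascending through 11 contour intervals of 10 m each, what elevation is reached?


elevation = 394 + 11 * 10 = 504 m

504 m


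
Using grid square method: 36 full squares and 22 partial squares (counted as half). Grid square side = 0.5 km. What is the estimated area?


effective squares = 36 + 22 * 0.5 = 47.0
area = 47.0 * 0.25 = 11.75 km^2

11.75 km^2


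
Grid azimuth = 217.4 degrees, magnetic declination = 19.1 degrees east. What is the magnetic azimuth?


magnetic azimuth = grid azimuth - declination (east +ve)
mag_az = 217.4 - 19.1 = 198.3 degrees

198.3 degrees


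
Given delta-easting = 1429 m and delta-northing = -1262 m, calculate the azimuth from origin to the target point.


az = atan2(1429, -1262) = 131.4 deg
adjusted to 0-360: 131.4 degrees

131.4 degrees


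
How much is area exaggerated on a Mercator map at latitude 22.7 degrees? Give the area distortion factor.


area_distortion = 1/cos^2(22.7) = 1.175

1.175


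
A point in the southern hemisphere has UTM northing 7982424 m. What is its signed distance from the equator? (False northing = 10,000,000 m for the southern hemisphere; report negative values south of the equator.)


For southern: actual = 7982424 - 10000000 = -2017576 m

-2017576 m


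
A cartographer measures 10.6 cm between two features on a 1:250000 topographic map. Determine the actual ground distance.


ground = 10.6 cm * 250000 / 100 = 26500.0 m = 26.5 km

26.5 km


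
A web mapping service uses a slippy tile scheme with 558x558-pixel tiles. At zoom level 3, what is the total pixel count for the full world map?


tiles per axis = 2^3 = 8
total tiles = 8^2 = 64
pixels per axis = 8 * 558 = 4464
total pixels = 4464^2 = 19927296

19927296 pixels


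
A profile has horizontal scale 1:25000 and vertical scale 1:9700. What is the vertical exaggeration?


VE = horizontal_scale / vertical_scale = 25000 / 9700 ≈ 2.6

2.6x


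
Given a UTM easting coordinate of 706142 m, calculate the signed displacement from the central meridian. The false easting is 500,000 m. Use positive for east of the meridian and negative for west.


displacement = 706142 - 500000 = 206142 m

206142 m


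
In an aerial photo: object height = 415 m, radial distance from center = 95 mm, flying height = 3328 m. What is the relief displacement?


d = h * r / H = 415 * 95 / 3328 = 11.85 mm

11.85 mm


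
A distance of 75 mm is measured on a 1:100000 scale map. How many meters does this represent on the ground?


ground = 75 mm * 100000 / 1000 = 7500.0 m

7500.0 m


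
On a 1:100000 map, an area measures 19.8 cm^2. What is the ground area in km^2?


ground_area = 19.8 * (100000/100)^2 = 19800000.0 m^2 = 19.8 km^2

19.8 km^2


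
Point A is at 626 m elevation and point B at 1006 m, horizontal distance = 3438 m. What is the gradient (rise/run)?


gradient = (1006 - 626) / 3438 = 380 / 3438 = 0.1105

0.1105


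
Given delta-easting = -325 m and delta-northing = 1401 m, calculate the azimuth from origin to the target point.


az = atan2(-325, 1401) = -13.1 deg
adjusted to 0-360: 346.9 degrees

346.9 degrees


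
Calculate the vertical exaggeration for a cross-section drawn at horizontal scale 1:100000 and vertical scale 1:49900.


VE = horizontal_scale / vertical_scale = 100000 / 49900 ≈ 2.0

2.0x


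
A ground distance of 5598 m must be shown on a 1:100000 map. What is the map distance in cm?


map_cm = 5598 * 100 / 100000 = 5.598 cm ≈ 5.6 cm

5.6 cm


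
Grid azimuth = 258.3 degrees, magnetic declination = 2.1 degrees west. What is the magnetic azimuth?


magnetic azimuth = grid azimuth - declination (east +ve)
mag_az = 258.3 - -2.1 = 260.4 degrees

260.4 degrees


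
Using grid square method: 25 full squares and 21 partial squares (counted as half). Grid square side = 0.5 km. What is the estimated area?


effective squares = 25 + 21 * 0.5 = 35.5
area = 35.5 * 0.25 = 8.875 km^2

8.875 km^2


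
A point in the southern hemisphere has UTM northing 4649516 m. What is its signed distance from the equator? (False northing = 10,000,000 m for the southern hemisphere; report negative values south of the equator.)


For southern: actual = 4649516 - 10000000 = -5350484 m

-5350484 m


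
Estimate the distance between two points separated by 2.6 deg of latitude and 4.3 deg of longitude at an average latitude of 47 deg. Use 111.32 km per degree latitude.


dlat_km = 2.6 * 111.32 = 289.432
dlon_km = 4.3 * 111.32 * cos(47) ≈ 326.456
dist = sqrt(289.432^2 + 326.456^2) ≈ 436.3 km

436.3 km


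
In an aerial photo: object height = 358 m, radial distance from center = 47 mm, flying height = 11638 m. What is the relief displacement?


d = h * r / H = 358 * 47 / 11638 = 1.45 mm

1.45 mm


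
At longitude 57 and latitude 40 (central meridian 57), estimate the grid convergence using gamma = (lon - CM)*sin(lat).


gamma = (57 - 57) * sin(40) = 0 * 0.642788 = 0.0 degrees

0.0 degrees


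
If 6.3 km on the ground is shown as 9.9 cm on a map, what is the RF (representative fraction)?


ground = 6.3 km = 630000 cm; RF denominator = ground / map = 630000 / 9.9 ≈ 63636; RF = 1:63636

1:63636


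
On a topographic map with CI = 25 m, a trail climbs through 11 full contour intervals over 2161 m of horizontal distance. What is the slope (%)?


elevation change = 11 * 25 = 275 m
slope = 275 / 2161 * 100 = 12.7%

12.7%


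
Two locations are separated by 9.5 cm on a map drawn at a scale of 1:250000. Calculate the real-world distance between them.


ground = 9.5 cm * 250000 / 100 = 23750.0 m = 23.75 km

23.75 km


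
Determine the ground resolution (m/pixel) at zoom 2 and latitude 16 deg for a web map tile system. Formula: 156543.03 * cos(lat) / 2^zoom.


res = 156543.03 * cos(16) / 2^2 = 156543.03 * 0.9612617 / 4 = 37619.7 m/pixel

37619.7 m/pixel


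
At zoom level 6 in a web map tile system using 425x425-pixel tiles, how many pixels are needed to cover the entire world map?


tiles per axis = 2^6 = 64
total tiles = 64^2 = 4096
pixels per axis = 64 * 425 = 27200
total pixels = 27200^2 = 739840000

739840000 pixels


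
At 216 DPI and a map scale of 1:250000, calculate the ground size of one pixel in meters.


pixel_cm = 2.54 / 216 ≈ 0.011759 cm
ground = pixel_cm * 250000 / 100 = 2.54 * 250000 / (216 * 100) = 635000 / 21600 ≈ 29.4 m

29.4 m


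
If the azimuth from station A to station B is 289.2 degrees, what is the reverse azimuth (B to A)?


back azimuth = (289.2 + 180) mod 360 = 109.2 degrees

109.2 degrees


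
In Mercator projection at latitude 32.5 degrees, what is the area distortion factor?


area_distortion = 1/cos^2(32.5) = 1.406

1.406


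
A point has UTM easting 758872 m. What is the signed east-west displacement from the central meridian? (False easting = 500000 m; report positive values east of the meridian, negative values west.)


displacement = 758872 - 500000 = 258872 m

258872 m


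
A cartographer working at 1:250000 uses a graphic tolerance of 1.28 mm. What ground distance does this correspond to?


ground = 1.28 mm * 250000 / 1000 = 320.0 m

320.0 m


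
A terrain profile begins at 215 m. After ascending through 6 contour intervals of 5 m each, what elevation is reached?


elevation = 215 + 6 * 5 = 245 m

245 m


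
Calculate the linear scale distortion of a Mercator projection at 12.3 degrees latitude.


SF = 1 / cos(12.3) = 1 / 0.977046 = 1.023

1.023


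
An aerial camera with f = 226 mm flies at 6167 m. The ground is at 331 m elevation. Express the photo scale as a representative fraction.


scale = f / (H - h) = 226 mm / 5836 m = 226 / 5836000 = 1:25823

1:25823


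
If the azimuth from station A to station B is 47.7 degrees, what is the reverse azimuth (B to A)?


back azimuth = (47.7 + 180) mod 360 = 227.7 degrees

227.7 degrees


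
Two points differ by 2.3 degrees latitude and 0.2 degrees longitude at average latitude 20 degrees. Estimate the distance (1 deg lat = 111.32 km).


dlat_km = 2.3 * 111.32 = 256.036
dlon_km = 0.2 * 111.32 * cos(20) ≈ 20.921
dist = sqrt(256.036^2 + 20.921^2) ≈ 256.9 km

256.9 km


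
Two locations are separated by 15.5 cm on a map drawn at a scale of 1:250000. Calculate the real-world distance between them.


ground = 15.5 cm * 250000 / 100 = 38750.0 m = 38.75 km

38.75 km


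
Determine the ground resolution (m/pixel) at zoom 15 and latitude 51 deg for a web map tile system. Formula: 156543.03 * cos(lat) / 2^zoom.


res = 156543.03 * cos(51) / 2^15 = 156543.03 * 0.62932039 / 32768 = 3.01 m/pixel

3.01 m/pixel


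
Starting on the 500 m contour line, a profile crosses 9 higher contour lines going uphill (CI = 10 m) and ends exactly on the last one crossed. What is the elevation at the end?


elevation = 500 + 9 * 10 = 590 m

590 m


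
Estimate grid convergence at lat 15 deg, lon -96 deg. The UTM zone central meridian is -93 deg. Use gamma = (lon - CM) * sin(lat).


gamma = (-96 - -93) * sin(15) = -3 * 0.258819 = -0.776 degrees

-0.776 degrees


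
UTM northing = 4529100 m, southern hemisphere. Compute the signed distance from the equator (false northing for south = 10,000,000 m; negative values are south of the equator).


For southern: actual = 4529100 - 10000000 = -5470900 m

-5470900 m


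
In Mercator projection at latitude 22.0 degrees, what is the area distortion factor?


area_distortion = 1/cos^2(22.0) = 1.163

1.163


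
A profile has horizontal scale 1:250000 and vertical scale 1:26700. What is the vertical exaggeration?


VE = horizontal_scale / vertical_scale = 250000 / 26700 ≈ 9.4

9.4x


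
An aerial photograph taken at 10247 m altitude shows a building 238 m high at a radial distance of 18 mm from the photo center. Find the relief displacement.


d = h * r / H = 238 * 18 / 10247 = 0.42 mm

0.42 mm


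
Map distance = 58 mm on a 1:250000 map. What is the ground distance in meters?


ground = 58 mm * 250000 / 1000 = 14500.0 m

14500.0 m


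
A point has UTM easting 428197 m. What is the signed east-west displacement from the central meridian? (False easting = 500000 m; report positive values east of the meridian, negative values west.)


displacement = 428197 - 500000 = -71803 m

-71803 m


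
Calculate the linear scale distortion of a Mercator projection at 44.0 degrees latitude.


SF = 1 / cos(44.0) = 1 / 0.71934 = 1.39

1.39


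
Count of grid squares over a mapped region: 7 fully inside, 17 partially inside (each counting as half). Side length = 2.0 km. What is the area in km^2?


effective squares = 7 + 17 * 0.5 = 15.5
area = 15.5 * 4.0 = 62.0 km^2

62.0 km^2


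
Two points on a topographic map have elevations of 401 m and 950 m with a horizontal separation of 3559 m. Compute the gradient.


gradient = (950 - 401) / 3559 = 549 / 3559 = 0.1543

0.1543


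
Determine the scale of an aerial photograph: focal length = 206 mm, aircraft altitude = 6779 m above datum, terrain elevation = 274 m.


scale = f / (H - h) = 206 mm / 6505 m = 206 / 6505000 = 1:31578

1:31578


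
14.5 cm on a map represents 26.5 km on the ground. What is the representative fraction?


ground = 26.5 km = 2650000 cm; RF denominator = ground / map = 2650000 / 14.5 ≈ 182759; RF = 1:182759

1:182759


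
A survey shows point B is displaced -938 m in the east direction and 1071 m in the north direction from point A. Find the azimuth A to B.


az = atan2(-938, 1071) = -41.2 deg
adjusted to 0-360: 318.8 degrees

318.8 degrees


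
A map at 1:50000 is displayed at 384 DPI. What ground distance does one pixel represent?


pixel_cm = 2.54 / 384 ≈ 0.006615 cm
ground = pixel_cm * 50000 / 100 = 2.54 * 50000 / (384 * 100) = 127000 / 38400 ≈ 3.31 m

3.31 m


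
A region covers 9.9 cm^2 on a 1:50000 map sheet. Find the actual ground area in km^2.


ground_area = 9.9 * (50000/100)^2 = 2475000.0 m^2 = 2.475 km^2

2.475 km^2


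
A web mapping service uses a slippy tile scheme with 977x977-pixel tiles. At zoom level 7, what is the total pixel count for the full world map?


tiles per axis = 2^7 = 128
total tiles = 128^2 = 16384
pixels per axis = 128 * 977 = 125056
total pixels = 125056^2 = 15639003136

15639003136 pixels


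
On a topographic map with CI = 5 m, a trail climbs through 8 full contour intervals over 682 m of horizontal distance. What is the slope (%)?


elevation change = 8 * 5 = 40 m
slope = 40 / 682 * 100 = 5.9%

5.9%


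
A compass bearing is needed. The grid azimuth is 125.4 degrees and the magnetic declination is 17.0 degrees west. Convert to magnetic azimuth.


magnetic azimuth = grid azimuth - declination (east +ve)
mag_az = 125.4 - -17.0 = 142.4 degrees

142.4 degrees


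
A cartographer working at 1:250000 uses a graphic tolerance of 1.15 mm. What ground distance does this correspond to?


ground = 1.15 mm * 250000 / 1000 = 287.5 m

287.5 m


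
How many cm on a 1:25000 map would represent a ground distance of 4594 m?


map_cm = 4594 * 100 / 25000 = 18.376 cm ≈ 18.38 cm

18.38 cm


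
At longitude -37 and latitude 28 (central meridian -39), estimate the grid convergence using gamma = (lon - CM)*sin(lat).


gamma = (-37 - -39) * sin(28) = 2 * 0.469472 = 0.939 degrees

0.939 degrees


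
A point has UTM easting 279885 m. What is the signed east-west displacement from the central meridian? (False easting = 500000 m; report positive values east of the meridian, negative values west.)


displacement = 279885 - 500000 = -220115 m

-220115 m


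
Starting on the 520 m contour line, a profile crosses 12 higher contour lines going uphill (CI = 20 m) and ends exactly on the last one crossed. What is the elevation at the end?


elevation = 520 + 12 * 20 = 760 m

760 m


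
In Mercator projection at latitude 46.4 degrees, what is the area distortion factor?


area_distortion = 1/cos^2(46.4) = 2.103

2.103


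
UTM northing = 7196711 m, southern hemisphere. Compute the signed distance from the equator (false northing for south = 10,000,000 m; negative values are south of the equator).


For southern: actual = 7196711 - 10000000 = -2803289 m

-2803289 m


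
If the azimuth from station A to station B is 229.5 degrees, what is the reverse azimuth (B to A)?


back azimuth = (229.5 + 180) mod 360 = 49.5 degrees

49.5 degrees


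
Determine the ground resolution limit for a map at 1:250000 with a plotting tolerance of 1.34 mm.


ground = 1.34 mm * 250000 / 1000 = 335.0 m

335.0 m


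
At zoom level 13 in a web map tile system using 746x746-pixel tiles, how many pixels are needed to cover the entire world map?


tiles per axis = 2^13 = 8192
total tiles = 8192^2 = 67108864
pixels per axis = 8192 * 746 = 6111232
total pixels = 6111232^2 = 37347156557824

37347156557824 pixels


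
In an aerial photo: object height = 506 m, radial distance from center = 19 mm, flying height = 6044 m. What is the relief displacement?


d = h * r / H = 506 * 19 / 6044 = 1.59 mm

1.59 mm


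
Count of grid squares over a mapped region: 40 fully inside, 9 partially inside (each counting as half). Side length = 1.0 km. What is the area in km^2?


effective squares = 40 + 9 * 0.5 = 44.5
area = 44.5 * 1.0 = 44.5 km^2

44.5 km^2


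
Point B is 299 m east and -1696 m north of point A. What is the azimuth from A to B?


az = atan2(299, -1696) = 170.0 deg
adjusted to 0-360: 170.0 degrees

170.0 degrees


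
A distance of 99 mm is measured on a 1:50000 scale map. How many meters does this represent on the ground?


ground = 99 mm * 50000 / 1000 = 4950.0 m

4950.0 m


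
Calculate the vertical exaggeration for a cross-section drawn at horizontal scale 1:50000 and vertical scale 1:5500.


VE = horizontal_scale / vertical_scale = 50000 / 5500 ≈ 9.1

9.1x


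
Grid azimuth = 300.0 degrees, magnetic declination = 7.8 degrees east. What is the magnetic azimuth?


magnetic azimuth = grid azimuth - declination (east +ve)
mag_az = 300.0 - 7.8 = 292.2 degrees

292.2 degrees


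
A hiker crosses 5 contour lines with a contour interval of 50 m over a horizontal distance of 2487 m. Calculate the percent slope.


elevation change = 5 * 50 = 250 m
slope = 250 / 2487 * 100 = 10.1%

10.1%


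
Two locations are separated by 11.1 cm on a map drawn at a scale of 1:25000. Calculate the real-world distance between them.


ground = 11.1 cm * 25000 / 100 = 2775.0 m = 2.775 km

2.775 km


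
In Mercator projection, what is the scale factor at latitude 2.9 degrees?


SF = 1 / cos(2.9) = 1 / 0.998719 = 1.001

1.001


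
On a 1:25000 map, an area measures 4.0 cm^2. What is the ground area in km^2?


ground_area = 4.0 * (25000/100)^2 = 250000.0 m^2 = 0.25 km^2

0.25 km^2


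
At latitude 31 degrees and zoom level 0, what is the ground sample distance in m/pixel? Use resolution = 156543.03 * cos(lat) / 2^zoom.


res = 156543.03 * cos(31) / 2^0 = 156543.03 * 0.8571673 / 1 = 134183.57 m/pixel

134183.57 m/pixel


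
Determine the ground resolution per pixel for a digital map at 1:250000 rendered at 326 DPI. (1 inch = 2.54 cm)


pixel_cm = 2.54 / 326 ≈ 0.007791 cm
ground = pixel_cm * 250000 / 100 = 2.54 * 250000 / (326 * 100) = 635000 / 32600 ≈ 19.48 m

19.48 m


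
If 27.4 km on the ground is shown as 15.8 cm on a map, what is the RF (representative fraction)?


ground = 27.4 km = 2740000 cm; RF denominator = ground / map = 2740000 / 15.8 ≈ 173418; RF = 1:173418

1:173418


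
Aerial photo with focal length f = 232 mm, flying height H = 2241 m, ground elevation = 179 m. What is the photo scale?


scale = f / (H - h) = 232 mm / 2062 m = 232 / 2062000 = 1:8888

1:8888


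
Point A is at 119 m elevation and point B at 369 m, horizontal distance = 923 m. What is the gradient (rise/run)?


gradient = (369 - 119) / 923 = 250 / 923 = 0.2709

0.2709


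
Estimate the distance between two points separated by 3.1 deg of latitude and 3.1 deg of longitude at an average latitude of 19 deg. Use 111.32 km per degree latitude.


dlat_km = 3.1 * 111.32 = 345.092
dlon_km = 3.1 * 111.32 * cos(19) ≈ 326.291
dist = sqrt(345.092^2 + 326.291^2) ≈ 474.9 km

474.9 km


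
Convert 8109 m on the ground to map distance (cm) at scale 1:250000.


map_cm = 8109 * 100 / 250000 = 3.2436 cm ≈ 3.24 cm

3.24 cm


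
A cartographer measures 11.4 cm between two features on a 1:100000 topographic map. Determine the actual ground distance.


ground = 11.4 cm * 100000 / 100 = 11400.0 m = 11.4 km

11.4 km


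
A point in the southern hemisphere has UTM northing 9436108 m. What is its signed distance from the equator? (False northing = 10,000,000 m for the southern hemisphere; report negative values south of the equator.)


For southern: actual = 9436108 - 10000000 = -563892 m

-563892 m


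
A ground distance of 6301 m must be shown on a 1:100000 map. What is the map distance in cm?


map_cm = 6301 * 100 / 100000 = 6.301 cm ≈ 6.3 cm

6.3 cm


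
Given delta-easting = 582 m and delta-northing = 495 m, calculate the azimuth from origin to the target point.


az = atan2(582, 495) = 49.6 deg
adjusted to 0-360: 49.6 degrees

49.6 degrees


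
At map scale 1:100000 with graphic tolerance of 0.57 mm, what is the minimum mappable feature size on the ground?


ground = 0.57 mm * 100000 / 1000 = 57.0 m

57.0 m


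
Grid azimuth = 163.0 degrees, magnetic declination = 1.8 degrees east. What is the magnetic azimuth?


magnetic azimuth = grid azimuth - declination (east +ve)
mag_az = 163.0 - 1.8 = 161.2 degrees

161.2 degrees


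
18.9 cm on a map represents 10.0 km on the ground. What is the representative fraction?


ground = 10.0 km = 1000000 cm; RF denominator = ground / map = 1000000 / 18.9 ≈ 52910; RF = 1:52910

1:52910


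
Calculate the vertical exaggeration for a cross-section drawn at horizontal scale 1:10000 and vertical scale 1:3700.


VE = horizontal_scale / vertical_scale = 10000 / 3700 ≈ 2.7

2.7x


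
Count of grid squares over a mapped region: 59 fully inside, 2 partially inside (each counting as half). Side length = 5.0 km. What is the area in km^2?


effective squares = 59 + 2 * 0.5 = 60.0
area = 60.0 * 25.0 = 1500.0 km^2

1500.0 km^2


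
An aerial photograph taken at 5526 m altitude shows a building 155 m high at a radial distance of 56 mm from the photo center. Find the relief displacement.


d = h * r / H = 155 * 56 / 5526 = 1.57 mm

1.57 mm


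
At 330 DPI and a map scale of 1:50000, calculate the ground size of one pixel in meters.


pixel_cm = 2.54 / 330 ≈ 0.007697 cm
ground = pixel_cm * 50000 / 100 = 2.54 * 50000 / (330 * 100) = 127000 / 33000 ≈ 3.85 m

3.85 m


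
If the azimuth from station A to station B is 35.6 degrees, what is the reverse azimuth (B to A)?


back azimuth = (35.6 + 180) mod 360 = 215.6 degrees

215.6 degrees


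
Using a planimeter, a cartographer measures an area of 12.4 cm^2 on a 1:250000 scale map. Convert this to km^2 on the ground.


ground_area = 12.4 * (250000/100)^2 = 77500000.0 m^2 = 77.5 km^2

77.5 km^2


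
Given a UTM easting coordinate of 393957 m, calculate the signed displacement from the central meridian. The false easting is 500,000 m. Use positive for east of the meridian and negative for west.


displacement = 393957 - 500000 = -106043 m

-106043 m


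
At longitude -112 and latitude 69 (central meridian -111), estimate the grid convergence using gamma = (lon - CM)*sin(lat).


gamma = (-112 - -111) * sin(69) = -1 * 0.93358 = -0.934 degrees

-0.934 degrees


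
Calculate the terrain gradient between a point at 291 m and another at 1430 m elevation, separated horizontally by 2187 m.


gradient = (1430 - 291) / 2187 = 1139 / 2187 = 0.5208

0.5208


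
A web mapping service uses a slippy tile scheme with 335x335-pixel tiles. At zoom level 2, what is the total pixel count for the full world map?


tiles per axis = 2^2 = 4
total tiles = 4^2 = 16
pixels per axis = 4 * 335 = 1340
total pixels = 1340^2 = 1795600

1795600 pixels


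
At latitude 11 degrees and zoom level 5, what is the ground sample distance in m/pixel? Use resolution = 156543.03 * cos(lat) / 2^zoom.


res = 156543.03 * cos(11) / 2^5 = 156543.03 * 0.98162718 / 32 = 4802.09 m/pixel

4802.09 m/pixel


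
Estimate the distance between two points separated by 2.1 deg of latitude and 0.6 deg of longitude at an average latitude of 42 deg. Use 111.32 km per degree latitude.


dlat_km = 2.1 * 111.32 = 233.772
dlon_km = 0.6 * 111.32 * cos(42) ≈ 49.636
dist = sqrt(233.772^2 + 49.636^2) ≈ 239.0 km

239.0 km


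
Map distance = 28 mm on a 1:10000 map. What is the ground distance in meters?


ground = 28 mm * 10000 / 1000 = 280.0 m

280.0 m


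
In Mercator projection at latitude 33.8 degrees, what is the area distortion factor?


area_distortion = 1/cos^2(33.8) = 1.448

1.448


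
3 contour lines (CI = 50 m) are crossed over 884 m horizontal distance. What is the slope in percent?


elevation change = 3 * 50 = 150 m
slope = 150 / 884 * 100 = 17.0%

17.0%


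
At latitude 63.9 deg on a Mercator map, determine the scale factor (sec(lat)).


SF = 1 / cos(63.9) = 1 / 0.439939 = 2.273

2.273


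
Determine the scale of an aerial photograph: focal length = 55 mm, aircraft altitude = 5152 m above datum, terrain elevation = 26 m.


scale = f / (H - h) = 55 mm / 5126 m = 55 / 5126000 = 1:93200

1:93200


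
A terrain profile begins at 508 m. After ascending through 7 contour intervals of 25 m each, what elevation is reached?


elevation = 508 + 7 * 25 = 683 m

683 m


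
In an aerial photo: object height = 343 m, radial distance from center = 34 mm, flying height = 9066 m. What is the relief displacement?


d = h * r / H = 343 * 34 / 9066 = 1.29 mm

1.29 mm


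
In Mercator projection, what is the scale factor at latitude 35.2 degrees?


SF = 1 / cos(35.2) = 1 / 0.817145 = 1.224

1.224


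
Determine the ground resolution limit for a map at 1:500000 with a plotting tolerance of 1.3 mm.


ground = 1.3 mm * 500000 / 1000 = 650.0 m

650.0 m


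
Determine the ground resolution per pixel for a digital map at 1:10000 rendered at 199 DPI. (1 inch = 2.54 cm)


pixel_cm = 2.54 / 199 ≈ 0.012764 cm
ground = pixel_cm * 10000 / 100 = 2.54 * 10000 / (199 * 100) = 25400 / 19900 ≈ 1.28 m

1.28 m


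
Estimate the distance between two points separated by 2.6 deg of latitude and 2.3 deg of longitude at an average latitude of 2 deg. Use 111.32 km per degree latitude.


dlat_km = 2.6 * 111.32 = 289.432
dlon_km = 2.3 * 111.32 * cos(2) ≈ 255.88
dist = sqrt(289.432^2 + 255.88^2) ≈ 386.3 km

386.3 km


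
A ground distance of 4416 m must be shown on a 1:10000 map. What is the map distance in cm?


map_cm = 4416 * 100 / 10000 = 44.16 cm

44.16 cm


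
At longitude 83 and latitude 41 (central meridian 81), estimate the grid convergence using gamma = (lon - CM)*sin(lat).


gamma = (83 - 81) * sin(41) = 2 * 0.656059 = 1.312 degrees

1.312 degrees


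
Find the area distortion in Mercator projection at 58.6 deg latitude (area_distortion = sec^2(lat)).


area_distortion = 1/cos^2(58.6) = 3.684

3.684


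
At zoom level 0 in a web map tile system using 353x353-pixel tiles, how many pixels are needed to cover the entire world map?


tiles per axis = 2^0 = 1
total tiles = 1^2 = 1
pixels per axis = 1 * 353 = 353
total pixels = 353^2 = 124609

124609 pixels


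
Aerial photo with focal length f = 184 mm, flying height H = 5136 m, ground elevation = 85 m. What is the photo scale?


scale = f / (H - h) = 184 mm / 5051 m = 184 / 5051000 = 1:27451

1:27451


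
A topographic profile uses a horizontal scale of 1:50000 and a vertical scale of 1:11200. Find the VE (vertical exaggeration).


VE = horizontal_scale / vertical_scale = 50000 / 11200 ≈ 4.5

4.5x


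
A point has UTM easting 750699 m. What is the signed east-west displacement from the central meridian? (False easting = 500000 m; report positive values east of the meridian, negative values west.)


displacement = 750699 - 500000 = 250699 m

250699 m


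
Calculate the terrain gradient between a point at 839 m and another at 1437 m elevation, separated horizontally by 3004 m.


gradient = (1437 - 839) / 3004 = 598 / 3004 = 0.1991

0.1991


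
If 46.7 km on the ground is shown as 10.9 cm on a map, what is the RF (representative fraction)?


ground = 46.7 km = 4670000 cm; RF denominator = ground / map = 4670000 / 10.9 ≈ 428440; RF = 1:428440

1:428440


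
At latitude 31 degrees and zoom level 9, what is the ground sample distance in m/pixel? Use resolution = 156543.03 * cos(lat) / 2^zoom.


res = 156543.03 * cos(31) / 2^9 = 156543.03 * 0.8571673 / 512 = 262.08 m/pixel

262.08 m/pixel


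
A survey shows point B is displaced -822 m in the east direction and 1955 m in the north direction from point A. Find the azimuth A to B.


az = atan2(-822, 1955) = -22.8 deg
adjusted to 0-360: 337.2 degrees

337.2 degrees


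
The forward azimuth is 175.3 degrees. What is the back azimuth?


back azimuth = (175.3 + 180) mod 360 = 355.3 degrees

355.3 degrees


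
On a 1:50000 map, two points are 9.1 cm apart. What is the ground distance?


ground = 9.1 cm * 50000 / 100 = 4550.0 m = 4.55 km

4.55 km


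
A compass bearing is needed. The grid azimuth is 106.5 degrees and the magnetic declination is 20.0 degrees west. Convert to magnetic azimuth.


magnetic azimuth = grid azimuth - declination (east +ve)
mag_az = 106.5 - -20.0 = 126.5 degrees

126.5 degrees


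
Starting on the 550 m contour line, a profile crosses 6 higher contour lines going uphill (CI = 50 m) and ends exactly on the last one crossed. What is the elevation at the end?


elevation = 550 + 6 * 50 = 850 m

850 m


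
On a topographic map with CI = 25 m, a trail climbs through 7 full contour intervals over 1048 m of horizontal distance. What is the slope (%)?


elevation change = 7 * 25 = 175 m
slope = 175 / 1048 * 100 = 16.7%

16.7%


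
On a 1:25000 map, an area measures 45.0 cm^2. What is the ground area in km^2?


ground_area = 45.0 * (25000/100)^2 = 2812500.0 m^2 = 2.8125 km^2 ≈ 2.813 km^2

2.813 km^2


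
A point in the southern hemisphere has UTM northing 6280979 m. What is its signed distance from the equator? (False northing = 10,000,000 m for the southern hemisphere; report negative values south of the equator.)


For southern: actual = 6280979 - 10000000 = -3719021 m

-3719021 m


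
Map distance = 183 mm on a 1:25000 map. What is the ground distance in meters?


ground = 183 mm * 25000 / 1000 = 4575.0 m

4575.0 m


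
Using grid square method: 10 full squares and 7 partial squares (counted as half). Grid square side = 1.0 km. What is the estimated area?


effective squares = 10 + 7 * 0.5 = 13.5
area = 13.5 * 1.0 = 13.5 km^2

13.5 km^2


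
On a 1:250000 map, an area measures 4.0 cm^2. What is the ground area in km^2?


ground_area = 4.0 * (250000/100)^2 = 25000000.0 m^2 = 25.0 km^2

25.0 km^2


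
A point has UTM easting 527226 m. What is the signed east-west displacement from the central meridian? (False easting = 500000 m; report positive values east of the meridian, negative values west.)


displacement = 527226 - 500000 = 27226 m

27226 m


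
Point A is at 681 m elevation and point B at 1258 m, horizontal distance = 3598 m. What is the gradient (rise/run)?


gradient = (1258 - 681) / 3598 = 577 / 3598 = 0.1604

0.1604


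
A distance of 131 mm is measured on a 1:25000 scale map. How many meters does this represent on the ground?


ground = 131 mm * 25000 / 1000 = 3275.0 m

3275.0 m


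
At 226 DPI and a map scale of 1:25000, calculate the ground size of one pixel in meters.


pixel_cm = 2.54 / 226 ≈ 0.011239 cm
ground = pixel_cm * 25000 / 100 = 2.54 * 25000 / (226 * 100) = 63500 / 22600 ≈ 2.81 m

2.81 m


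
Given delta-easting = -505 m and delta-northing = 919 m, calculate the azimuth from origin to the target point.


az = atan2(-505, 919) = -28.8 deg
adjusted to 0-360: 331.2 degrees

331.2 degrees


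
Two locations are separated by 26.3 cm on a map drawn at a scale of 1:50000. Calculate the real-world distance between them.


ground = 26.3 cm * 50000 / 100 = 13150.0 m = 13.15 km

13.15 km


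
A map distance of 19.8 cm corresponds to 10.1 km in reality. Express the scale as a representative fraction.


ground = 10.1 km = 1010000 cm; RF denominator = ground / map = 1010000 / 19.8 ≈ 51010; RF = 1:51010

1:51010


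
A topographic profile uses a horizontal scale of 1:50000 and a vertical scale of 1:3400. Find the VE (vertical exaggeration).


VE = horizontal_scale / vertical_scale = 50000 / 3400 ≈ 14.7

14.7x


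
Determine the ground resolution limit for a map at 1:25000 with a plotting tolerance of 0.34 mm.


ground = 0.34 mm * 25000 / 1000 = 8.5 m

8.5 m


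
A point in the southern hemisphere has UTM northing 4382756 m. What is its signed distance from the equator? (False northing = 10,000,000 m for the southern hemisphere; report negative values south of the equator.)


For southern: actual = 4382756 - 10000000 = -5617244 m

-5617244 m


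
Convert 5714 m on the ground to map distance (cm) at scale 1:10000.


map_cm = 5714 * 100 / 10000 = 57.14 cm

57.14 cm


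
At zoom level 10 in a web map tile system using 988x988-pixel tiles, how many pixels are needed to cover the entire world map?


tiles per axis = 2^10 = 1024
total tiles = 1024^2 = 1048576
pixels per axis = 1024 * 988 = 1011712
total pixels = 1011712^2 = 1023561170944

1023561170944 pixels


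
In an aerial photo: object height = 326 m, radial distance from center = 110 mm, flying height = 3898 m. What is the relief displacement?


d = h * r / H = 326 * 110 / 3898 = 9.2 mm

9.2 mm


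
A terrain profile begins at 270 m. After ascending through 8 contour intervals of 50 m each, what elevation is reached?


elevation = 270 + 8 * 50 = 670 m

670 m


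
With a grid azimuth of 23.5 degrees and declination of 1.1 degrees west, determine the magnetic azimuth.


magnetic azimuth = grid azimuth - declination (east +ve)
mag_az = 23.5 - -1.1 = 24.6 degrees

24.6 degrees


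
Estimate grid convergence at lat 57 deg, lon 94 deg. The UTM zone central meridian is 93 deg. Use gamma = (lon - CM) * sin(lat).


gamma = (94 - 93) * sin(57) = 1 * 0.838671 = 0.839 degrees

0.839 degrees


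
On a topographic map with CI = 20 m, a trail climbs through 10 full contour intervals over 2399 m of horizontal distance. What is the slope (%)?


elevation change = 10 * 20 = 200 m
slope = 200 / 2399 * 100 = 8.3%

8.3%


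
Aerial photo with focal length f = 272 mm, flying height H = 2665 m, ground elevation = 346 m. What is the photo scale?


scale = f / (H - h) = 272 mm / 2319 m = 272 / 2319000 = 1:8526

1:8526


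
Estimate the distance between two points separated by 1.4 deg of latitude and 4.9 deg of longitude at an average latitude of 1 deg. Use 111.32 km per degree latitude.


dlat_km = 1.4 * 111.32 = 155.848
dlon_km = 4.9 * 111.32 * cos(1) ≈ 545.385
dist = sqrt(155.848^2 + 545.385^2) ≈ 567.2 km

567.2 km


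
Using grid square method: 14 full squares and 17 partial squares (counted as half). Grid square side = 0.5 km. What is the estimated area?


effective squares = 14 + 17 * 0.5 = 22.5
area = 22.5 * 0.25 = 5.625 km^2

5.625 km^2


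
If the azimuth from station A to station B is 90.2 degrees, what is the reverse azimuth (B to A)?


back azimuth = (90.2 + 180) mod 360 = 270.2 degrees

270.2 degrees


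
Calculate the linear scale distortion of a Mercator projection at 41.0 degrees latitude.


SF = 1 / cos(41.0) = 1 / 0.75471 = 1.325

1.325


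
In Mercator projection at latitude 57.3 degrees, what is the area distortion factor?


area_distortion = 1/cos^2(57.3) = 3.426

3.426


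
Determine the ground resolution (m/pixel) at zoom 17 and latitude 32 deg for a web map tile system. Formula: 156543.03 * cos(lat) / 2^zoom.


res = 156543.03 * cos(32) / 2^17 = 156543.03 * 0.8480481 / 131072 = 1.01 m/pixel

1.01 m/pixel


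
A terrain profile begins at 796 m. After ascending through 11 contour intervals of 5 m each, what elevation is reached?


elevation = 796 + 11 * 5 = 851 m

851 m


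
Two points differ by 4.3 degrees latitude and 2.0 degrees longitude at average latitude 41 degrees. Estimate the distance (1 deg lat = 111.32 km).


dlat_km = 4.3 * 111.32 = 478.676
dlon_km = 2.0 * 111.32 * cos(41) ≈ 168.029
dist = sqrt(478.676^2 + 168.029^2) ≈ 507.3 km

507.3 km


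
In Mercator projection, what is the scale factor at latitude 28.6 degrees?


SF = 1 / cos(28.6) = 1 / 0.877983 = 1.139

1.139


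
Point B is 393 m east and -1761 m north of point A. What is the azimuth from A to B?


az = atan2(393, -1761) = 167.4 deg
adjusted to 0-360: 167.4 degrees

167.4 degrees


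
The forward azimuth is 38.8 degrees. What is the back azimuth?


back azimuth = (38.8 + 180) mod 360 = 218.8 degrees

218.8 degrees


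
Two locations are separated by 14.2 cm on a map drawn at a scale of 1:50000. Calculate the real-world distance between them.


ground = 14.2 cm * 50000 / 100 = 7100.0 m = 7.1 km

7.1 km


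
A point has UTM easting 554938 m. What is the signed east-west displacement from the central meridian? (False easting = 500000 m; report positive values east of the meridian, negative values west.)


displacement = 554938 - 500000 = 54938 m

54938 m


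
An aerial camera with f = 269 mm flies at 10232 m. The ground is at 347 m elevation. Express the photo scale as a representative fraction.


scale = f / (H - h) = 269 mm / 9885 m = 269 / 9885000 = 1:36747

1:36747


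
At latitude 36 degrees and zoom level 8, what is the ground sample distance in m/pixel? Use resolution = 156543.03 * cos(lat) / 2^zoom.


res = 156543.03 * cos(36) / 2^8 = 156543.03 * 0.80901699 / 256 = 494.71 m/pixel

494.71 m/pixel


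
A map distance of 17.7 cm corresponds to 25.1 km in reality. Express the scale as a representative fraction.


ground = 25.1 km = 2510000 cm; RF denominator = ground / map = 2510000 / 17.7 ≈ 141808; RF = 1:141808

1:141808
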